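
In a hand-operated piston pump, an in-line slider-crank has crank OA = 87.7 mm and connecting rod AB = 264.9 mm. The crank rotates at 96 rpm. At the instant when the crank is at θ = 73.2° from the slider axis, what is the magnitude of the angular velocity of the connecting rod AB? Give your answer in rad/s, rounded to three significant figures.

1.01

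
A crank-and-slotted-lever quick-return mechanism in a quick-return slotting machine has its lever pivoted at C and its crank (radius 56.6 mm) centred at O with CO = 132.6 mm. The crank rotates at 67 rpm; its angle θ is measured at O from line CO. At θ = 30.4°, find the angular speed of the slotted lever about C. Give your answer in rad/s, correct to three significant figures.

ω = 7.016 rad/s (from 67 rpm).
Crank pin A relative to C: A = (d + r cosθ, r sinθ); lever angle φ = atan2(r sinθ, d + r cosθ).
Differentiating tanφ: φ̇ = rω(d cosθ + r)/(d² + r² + 2dr cosθ).
d² + r² + 2dr cosθ = |CA|² = 0.0337329 m²;  d cosθ + r = +0.17097 m.
|ω_lever| = |0.0566·7.016·+0.17097| / 0.0337329 = 2.0127 rad/s.

2.01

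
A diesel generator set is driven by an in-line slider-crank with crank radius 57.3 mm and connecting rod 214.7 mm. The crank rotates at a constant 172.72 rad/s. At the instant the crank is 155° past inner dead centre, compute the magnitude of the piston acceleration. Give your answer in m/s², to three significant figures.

ω = 172.7 rad/s
x(θ) = r cosθ + √(L² − r² sin²θ); with ω constant, a = ω²·d²x/dθ².
d²x/dθ² = −r cosθ − r²(cos2θ)/√u − r⁴ sin²2θ/(4u^{3/2}),  u = L² − r² sin²θ = 0.0455097 m².
Substituting r = 0.0573 m, L = 0.2147 m, θ = 155°: d²x/dθ² = +0.041876 m.
a = ω²·d²x/dθ² = (172.7)²·(+0.041876) = +1249.2 m/s²;  |a| = 1249.2 m/s².

1250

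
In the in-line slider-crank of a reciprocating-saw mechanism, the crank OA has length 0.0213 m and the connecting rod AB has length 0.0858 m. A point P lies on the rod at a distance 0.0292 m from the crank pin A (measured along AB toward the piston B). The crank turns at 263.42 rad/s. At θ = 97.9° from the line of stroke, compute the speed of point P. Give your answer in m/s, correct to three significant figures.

5.51

ω = 263.4 rad/s.  Crank-pin speed |V_A| = rω = 5.6108 m/s, perpendicular to OA.
Rod angle: sinφ = −(r/L) sinθ ⇒ φ = -14.235°; ω_rod = −rω cosθ/√(L²−r²sin²θ) = +9.2728 rad/s.
V_P = V_A + ω_rod × AP, with AP = 0.0292 m along the rod.
Components: V_Px = −rω sinθ − a·ω_rod·sinφ = -5.491 m/s;  V_Py = rω cosθ + a·ω_rod·cosφ = -0.50873 m/s.
|V_P| = √(V_Px² + V_Py²) = 5.5145 m/s.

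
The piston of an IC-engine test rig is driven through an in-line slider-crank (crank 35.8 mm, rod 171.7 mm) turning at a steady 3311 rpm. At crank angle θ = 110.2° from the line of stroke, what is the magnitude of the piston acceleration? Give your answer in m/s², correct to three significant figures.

2180

ω = 2π·3311/60 = 346.7 rad/s
x(θ) = r cosθ + √(L² − r² sin²θ); with ω constant, a = ω²·d²x/dθ².
d²x/dθ² = −r cosθ − r²(cos2θ)/√u − r⁴ sin²2θ/(4u^{3/2}),  u = L² − r² sin²θ = 0.0283521 m².
Substituting r = 0.0358 m, L = 0.1717 m, θ = 110.2°: d²x/dθ² = +0.018122 m.
a = ω²·d²x/dθ² = (346.7)²·(+0.018122) = +2178.6 m/s²;  |a| = 2178.6 m/s².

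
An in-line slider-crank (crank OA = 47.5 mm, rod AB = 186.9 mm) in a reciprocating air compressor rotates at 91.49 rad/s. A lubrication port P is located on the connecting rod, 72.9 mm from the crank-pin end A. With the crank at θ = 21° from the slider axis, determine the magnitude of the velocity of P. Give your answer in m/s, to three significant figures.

ω = 91.49 rad/s.  Crank-pin speed |V_A| = rω = 4.3458 m/s, perpendicular to OA.
Rod angle: sinφ = −(r/L) sinθ ⇒ φ = -5.226°; ω_rod = −rω cosθ/√(L²−r²sin²θ) = -21.798 rad/s.
V_P = V_A + ω_rod × AP, with AP = 0.0729 m along the rod.
Components: V_Px = −rω sinθ − a·ω_rod·sinφ = -1.7021 m/s;  V_Py = rω cosθ + a·ω_rod·cosφ = +2.4747 m/s.
|V_P| = √(V_Px² + V_Py²) = 3.0035 m/s.

3.00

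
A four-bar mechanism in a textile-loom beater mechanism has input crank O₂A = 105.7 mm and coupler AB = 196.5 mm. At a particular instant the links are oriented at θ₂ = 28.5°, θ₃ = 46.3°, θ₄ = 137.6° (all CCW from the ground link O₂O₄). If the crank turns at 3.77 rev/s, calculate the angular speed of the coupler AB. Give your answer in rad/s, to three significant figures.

12.0

ω₂ = 23.69 rad/s (from 3.77 rev/s).
Differentiating the loop-closure r₂e^{iθ₂}+r₃e^{iθ₃}=r₁+r₄e^{iθ₄} gives r₂ω₂e^{iθ₂}+r₃ω₃e^{iθ₃}=r₄ω₄e^{iθ₄}.
Eliminating the other unknown: ω₃ = r₂ω₂ sin(θ₄−θ₂) / [r₃ sin(θ₃−θ₄)].
Numerator sine = +0.94495; denominator sine = -0.99974.
Result = 0.1057·23.69·(+0.94495) / (0.1965·(-0.99974)) = -12.044 rad/s; magnitude 12.044 rad/s.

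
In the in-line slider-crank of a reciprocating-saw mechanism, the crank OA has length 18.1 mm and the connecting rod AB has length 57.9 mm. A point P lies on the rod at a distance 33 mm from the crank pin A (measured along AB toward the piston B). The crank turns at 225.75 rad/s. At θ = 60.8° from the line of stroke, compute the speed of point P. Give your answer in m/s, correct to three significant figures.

ω = 225.8 rad/s.  Crank-pin speed |V_A| = rω = 4.0861 m/s, perpendicular to OA.
Rod angle: sinφ = −(r/L) sinθ ⇒ φ = -15.836°; ω_rod = −rω cosθ/√(L²−r²sin²θ) = -35.787 rad/s.
V_P = V_A + ω_rod × AP, with AP = 0.033 m along the rod.
Components: V_Px = −rω sinθ − a·ω_rod·sinφ = -3.8891 m/s;  V_Py = rω cosθ + a·ω_rod·cosφ = +0.85728 m/s.
|V_P| = √(V_Px² + V_Py²) = 3.9825 m/s.

3.98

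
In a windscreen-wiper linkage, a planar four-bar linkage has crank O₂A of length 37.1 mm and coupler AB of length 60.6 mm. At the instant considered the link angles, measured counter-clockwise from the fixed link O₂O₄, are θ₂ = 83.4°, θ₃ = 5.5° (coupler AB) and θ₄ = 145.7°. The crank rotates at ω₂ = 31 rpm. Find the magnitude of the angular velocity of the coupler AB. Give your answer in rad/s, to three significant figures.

ω₂ = 3.246 rad/s (from 31 rpm).
Differentiating the loop-closure r₂e^{iθ₂}+r₃e^{iθ₃}=r₁+r₄e^{iθ₄} gives r₂ω₂e^{iθ₂}+r₃ω₃e^{iθ₃}=r₄ω₄e^{iθ₄}.
Eliminating the other unknown: ω₃ = r₂ω₂ sin(θ₄−θ₂) / [r₃ sin(θ₃−θ₄)].
Numerator sine = +0.88539; denominator sine = -0.64011.
Result = 0.0371·3.246·(+0.88539) / (0.0606·(-0.64011)) = -2.749 rad/s; magnitude 2.749 rad/s.

2.75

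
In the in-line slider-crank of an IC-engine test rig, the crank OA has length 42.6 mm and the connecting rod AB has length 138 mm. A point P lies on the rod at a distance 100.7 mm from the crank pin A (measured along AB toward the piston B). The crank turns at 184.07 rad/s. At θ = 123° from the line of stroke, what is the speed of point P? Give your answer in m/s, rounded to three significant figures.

5.86

ω = 184.1 rad/s.  Crank-pin speed |V_A| = rω = 7.8414 m/s, perpendicular to OA.
Rod angle: sinφ = −(r/L) sinθ ⇒ φ = -15.004°; ω_rod = −rω cosθ/√(L²−r²sin²θ) = +32.04 rad/s.
V_P = V_A + ω_rod × AP, with AP = 0.1007 m along the rod.
Components: V_Px = −rω sinθ − a·ω_rod·sinφ = -5.741 m/s;  V_Py = rω cosθ + a·ω_rod·cosφ = -1.1543 m/s.
|V_P| = √(V_Px² + V_Py²) = 5.8559 m/s.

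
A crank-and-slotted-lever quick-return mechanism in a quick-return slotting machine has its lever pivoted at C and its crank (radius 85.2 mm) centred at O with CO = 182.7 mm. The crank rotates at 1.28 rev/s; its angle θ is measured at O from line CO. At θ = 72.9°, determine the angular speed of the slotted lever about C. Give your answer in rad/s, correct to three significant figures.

ω = 8.042 rad/s (from 1.28 rev/s).
Crank pin A relative to C: A = (d + r cosθ, r sinθ); lever angle φ = atan2(r sinθ, d + r cosθ).
Differentiating tanφ: φ̇ = rω(d cosθ + r)/(d² + r² + 2dr cosθ).
d² + r² + 2dr cosθ = |CA|² = 0.0497924 m²;  d cosθ + r = +0.13892 m.
|ω_lever| = |0.0852·8.042·+0.13892| / 0.0497924 = 1.9118 rad/s.

1.91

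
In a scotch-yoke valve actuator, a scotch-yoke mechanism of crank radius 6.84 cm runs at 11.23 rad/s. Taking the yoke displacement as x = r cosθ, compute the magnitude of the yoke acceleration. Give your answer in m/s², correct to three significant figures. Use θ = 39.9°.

ω = 11.23 rad/s
x = r cosθ ⇒ ẍ = −rω² cosθ (ω constant).
|a| = rω²|cosθ| = 0.0684·(11.23)²·|cos 39.9°| = 6.6177 m/s².

6.62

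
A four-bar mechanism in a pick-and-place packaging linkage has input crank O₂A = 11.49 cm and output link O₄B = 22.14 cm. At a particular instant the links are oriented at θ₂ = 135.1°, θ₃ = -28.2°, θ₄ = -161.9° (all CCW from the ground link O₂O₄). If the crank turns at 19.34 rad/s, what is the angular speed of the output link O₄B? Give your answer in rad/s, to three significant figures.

ω₂ = 19.34 rad/s
Differentiating the loop-closure r₂e^{iθ₂}+r₃e^{iθ₃}=r₁+r₄e^{iθ₄} gives r₂ω₂e^{iθ₂}+r₃ω₃e^{iθ₃}=r₄ω₄e^{iθ₄}.
Eliminating the other unknown: ω₄ = r₂ω₂ sin(θ₂−θ₃) / [r₄ sin(θ₄−θ₃)].
Numerator sine = +0.28736; denominator sine = -0.72297.
Result = 0.1149·19.34·(+0.28736) / (0.2214·(-0.72297)) = -3.9894 rad/s; magnitude 3.9894 rad/s.

3.99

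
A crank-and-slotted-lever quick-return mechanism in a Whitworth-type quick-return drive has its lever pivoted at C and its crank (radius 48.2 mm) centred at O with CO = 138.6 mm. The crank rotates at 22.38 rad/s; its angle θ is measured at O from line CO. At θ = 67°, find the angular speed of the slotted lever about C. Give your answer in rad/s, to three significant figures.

4.13

ω = 22.38 rad/s
Crank pin A relative to C: A = (d + r cosθ, r sinθ); lever angle φ = atan2(r sinθ, d + r cosθ).
Differentiating tanφ: φ̇ = rω(d cosθ + r)/(d² + r² + 2dr cosθ).
d² + r² + 2dr cosθ = |CA|² = 0.0267538 m²;  d cosθ + r = +0.10236 m.
|ω_lever| = |0.0482·22.38·+0.10236| / 0.0267538 = 4.127 rad/s.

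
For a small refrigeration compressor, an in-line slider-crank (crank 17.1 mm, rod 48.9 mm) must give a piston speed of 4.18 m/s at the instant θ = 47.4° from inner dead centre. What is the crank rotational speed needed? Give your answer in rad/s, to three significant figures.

267

For an in-line slider-crank, |v_piston| = rω|sinθ|·[1 + r cosθ/√(L² − r² sin²θ)].
With r = 0.0171 m, L = 0.0489 m, θ = 47.4°: the bracketed kinematic factor |dx/dθ| = 0.015671 m.
ω = v/|dx/dθ| = 4.18/0.015671 = 266.74 rad/s.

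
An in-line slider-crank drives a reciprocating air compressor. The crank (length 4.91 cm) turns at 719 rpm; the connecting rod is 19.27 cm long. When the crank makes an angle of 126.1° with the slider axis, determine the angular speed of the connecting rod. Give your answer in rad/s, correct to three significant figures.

ω = 75.29 rad/s (converted from 719 rpm).
The rod makes angle φ with the slider axis where L sinφ = r sinθ; differentiating, L cosφ·φ̇ = r ω cosθ.
L cosφ = √(L² − r² sin²θ) = 0.18857 m.
|ω_rod| = r ω |cosθ| / √(L² − r² sin²θ) = 0.0491·75.29·0.58920/0.18857 = 11.551 rad/s.

11.6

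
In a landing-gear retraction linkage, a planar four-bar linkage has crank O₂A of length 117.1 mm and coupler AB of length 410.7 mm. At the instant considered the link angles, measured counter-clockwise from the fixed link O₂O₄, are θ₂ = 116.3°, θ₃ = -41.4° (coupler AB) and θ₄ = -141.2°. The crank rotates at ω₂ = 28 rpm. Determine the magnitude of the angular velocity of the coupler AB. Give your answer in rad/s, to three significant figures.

ω₂ = 2.932 rad/s (from 28 rpm).
Differentiating the loop-closure r₂e^{iθ₂}+r₃e^{iθ₃}=r₁+r₄e^{iθ₄} gives r₂ω₂e^{iθ₂}+r₃ω₃e^{iθ₃}=r₄ω₄e^{iθ₄}.
Eliminating the other unknown: ω₃ = r₂ω₂ sin(θ₄−θ₂) / [r₃ sin(θ₃−θ₄)].
Numerator sine = +0.97630; denominator sine = +0.98541.
Result = 0.1171·2.932·(+0.97630) / (0.4107·(+0.98541)) = +0.82829 rad/s; magnitude 0.82829 rad/s.

0.828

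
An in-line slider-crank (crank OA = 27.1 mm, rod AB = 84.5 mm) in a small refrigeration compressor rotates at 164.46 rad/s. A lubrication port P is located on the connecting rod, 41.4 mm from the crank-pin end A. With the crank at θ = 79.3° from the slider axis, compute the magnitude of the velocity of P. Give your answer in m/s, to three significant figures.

ω = 164.5 rad/s.  Crank-pin speed |V_A| = rω = 4.4569 m/s, perpendicular to OA.
Rod angle: sinφ = −(r/L) sinθ ⇒ φ = -18.369°; ω_rod = −rω cosθ/√(L²−r²sin²θ) = -10.319 rad/s.
V_P = V_A + ω_rod × AP, with AP = 0.0414 m along the rod.
Components: V_Px = −rω sinθ − a·ω_rod·sinφ = -4.514 m/s;  V_Py = rω cosθ + a·ω_rod·cosφ = +0.42207 m/s.
|V_P| = √(V_Px² + V_Py²) = 4.5337 m/s.

4.53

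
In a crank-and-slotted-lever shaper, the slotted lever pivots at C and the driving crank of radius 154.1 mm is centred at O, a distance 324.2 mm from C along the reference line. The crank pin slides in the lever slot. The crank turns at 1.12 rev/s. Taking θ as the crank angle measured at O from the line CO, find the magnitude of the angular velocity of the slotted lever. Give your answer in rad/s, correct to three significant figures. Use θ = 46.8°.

2.07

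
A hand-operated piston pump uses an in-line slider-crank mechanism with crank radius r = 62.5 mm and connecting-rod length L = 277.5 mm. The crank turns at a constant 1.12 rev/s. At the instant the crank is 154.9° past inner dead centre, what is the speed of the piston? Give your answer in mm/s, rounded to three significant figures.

148

ω = 2π·1.12 = 7.037 rad/s
For an in-line slider-crank, x = r cosθ + √(L² − r² sin²θ), so v = −rω sinθ·[1 + r cosθ/√(L² − r² sin²θ)].
With r = 0.0625 m, L = 0.2775 m, θ = 154.9°: √(L² − r² sin²θ) = 0.27623 m.
v = −0.0625·7.037·0.42420·[1 + 0.0625·-0.90557/0.27623] = -0.14834 m/s.
|v| = 0.14834 m/s = 148.34 mm/s.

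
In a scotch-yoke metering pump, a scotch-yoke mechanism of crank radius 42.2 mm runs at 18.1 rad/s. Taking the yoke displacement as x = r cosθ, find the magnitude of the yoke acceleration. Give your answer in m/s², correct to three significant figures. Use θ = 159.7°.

ω = 18.1 rad/s
x = r cosθ ⇒ ẍ = −rω² cosθ (ω constant).
|a| = rω²|cosθ| = 0.0422·(18.1)²·|cos 159.7°| = 12.966 m/s².

13.0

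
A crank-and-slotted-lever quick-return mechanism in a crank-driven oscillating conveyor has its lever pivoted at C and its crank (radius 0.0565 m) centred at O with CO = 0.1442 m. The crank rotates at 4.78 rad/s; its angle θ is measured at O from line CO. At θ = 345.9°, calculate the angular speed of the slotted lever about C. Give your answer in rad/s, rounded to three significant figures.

1.33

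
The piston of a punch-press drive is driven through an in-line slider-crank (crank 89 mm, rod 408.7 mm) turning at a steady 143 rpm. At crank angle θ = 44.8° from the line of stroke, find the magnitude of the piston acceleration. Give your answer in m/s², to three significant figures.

14.2

ω = 2π·143/60 = 14.97 rad/s
x(θ) = r cosθ + √(L² − r² sin²θ); with ω constant, a = ω²·d²x/dθ².
d²x/dθ² = −r cosθ − r²(cos2θ)/√u − r⁴ sin²2θ/(4u^{3/2}),  u = L² − r² sin²θ = 0.163103 m².
Substituting r = 0.089 m, L = 0.4087 m, θ = 44.8°: d²x/dθ² = -0.063527 m.
a = ω²·d²x/dθ² = (14.97)²·(-0.063527) = -14.246 m/s²;  |a| = 14.246 m/s².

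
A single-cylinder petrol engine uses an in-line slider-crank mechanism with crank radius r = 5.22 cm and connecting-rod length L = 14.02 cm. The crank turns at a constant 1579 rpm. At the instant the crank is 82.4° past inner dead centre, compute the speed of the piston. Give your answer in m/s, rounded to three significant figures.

9.01

ω = 2π·1579/60 = 165.4 rad/s
For an in-line slider-crank, x = r cosθ + √(L² − r² sin²θ), so v = −rω sinθ·[1 + r cosθ/√(L² − r² sin²θ)].
With r = 0.0522 m, L = 0.1402 m, θ = 82.4°: √(L² − r² sin²θ) = 0.1303 m.
v = −0.0522·165.4·0.99122·[1 + 0.0522·0.13226/0.1303] = -9.0089 m/s.
|v| = 9.0089 m/s.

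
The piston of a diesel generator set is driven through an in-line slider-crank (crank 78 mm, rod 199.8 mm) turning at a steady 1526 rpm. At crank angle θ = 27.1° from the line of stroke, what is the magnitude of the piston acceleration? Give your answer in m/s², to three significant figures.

ω = 2π·1526/60 = 159.8 rad/s
x(θ) = r cosθ + √(L² − r² sin²θ); with ω constant, a = ω²·d²x/dθ².
d²x/dθ² = −r cosθ − r²(cos2θ)/√u − r⁴ sin²2θ/(4u^{3/2}),  u = L² − r² sin²θ = 0.0386575 m².
Substituting r = 0.078 m, L = 0.1998 m, θ = 27.1°: d²x/dθ² = -0.088338 m.
a = ω²·d²x/dθ² = (159.8)²·(-0.088338) = -2255.9 m/s²;  |a| = 2255.9 m/s².

2260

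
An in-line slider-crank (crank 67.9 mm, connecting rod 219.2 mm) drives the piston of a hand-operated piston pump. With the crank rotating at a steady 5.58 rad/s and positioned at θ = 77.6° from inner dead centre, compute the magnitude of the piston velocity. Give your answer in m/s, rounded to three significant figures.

0.396

ω = 5.58 rad/s
For an in-line slider-crank, x = r cosθ + √(L² − r² sin²θ), so v = −rω sinθ·[1 + r cosθ/√(L² − r² sin²θ)].
With r = 0.0679 m, L = 0.2192 m, θ = 77.6°: √(L² − r² sin²θ) = 0.20893 m.
v = −0.0679·5.58·0.97667·[1 + 0.0679·0.21474/0.20893] = -0.39587 m/s.
|v| = 0.39587 m/s.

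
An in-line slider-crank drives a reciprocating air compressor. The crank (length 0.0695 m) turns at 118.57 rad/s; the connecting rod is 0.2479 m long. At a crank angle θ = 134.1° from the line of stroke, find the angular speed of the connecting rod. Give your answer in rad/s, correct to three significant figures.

23.6

ω = 118.6 rad/s
The rod makes angle φ with the slider axis where L sinφ = r sinθ; differentiating, L cosφ·φ̇ = r ω cosθ.
L cosφ = √(L² − r² sin²θ) = 0.24282 m.
|ω_rod| = r ω |cosθ| / √(L² − r² sin²θ) = 0.0695·118.6·0.69591/0.24282 = 23.617 rad/s.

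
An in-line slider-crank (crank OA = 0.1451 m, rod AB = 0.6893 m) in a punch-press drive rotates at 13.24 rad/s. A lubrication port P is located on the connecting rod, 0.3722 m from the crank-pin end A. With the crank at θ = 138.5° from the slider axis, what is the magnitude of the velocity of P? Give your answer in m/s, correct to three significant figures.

ω = 13.24 rad/s.  Crank-pin speed |V_A| = rω = 1.9211 m/s, perpendicular to OA.
Rod angle: sinφ = −(r/L) sinθ ⇒ φ = -8.018°; ω_rod = −rω cosθ/√(L²−r²sin²θ) = +2.108 rad/s.
V_P = V_A + ω_rod × AP, with AP = 0.3722 m along the rod.
Components: V_Px = −rω sinθ − a·ω_rod·sinφ = -1.1635 m/s;  V_Py = rω cosθ + a·ω_rod·cosφ = -0.66191 m/s.
|V_P| = √(V_Px² + V_Py²) = 1.3386 m/s.

1.34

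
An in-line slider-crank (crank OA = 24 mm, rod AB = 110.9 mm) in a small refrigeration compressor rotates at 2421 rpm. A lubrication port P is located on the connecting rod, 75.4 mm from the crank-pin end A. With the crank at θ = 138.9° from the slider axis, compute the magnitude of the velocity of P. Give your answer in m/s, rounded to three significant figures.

ω = 253.5 rad/s.  Crank-pin speed |V_A| = rω = 6.0846 m/s, perpendicular to OA.
Rod angle: sinφ = −(r/L) sinθ ⇒ φ = -8.179°; ω_rod = −rω cosθ/√(L²−r²sin²θ) = +41.77 rad/s.
V_P = V_A + ω_rod × AP, with AP = 0.0754 m along the rod.
Components: V_Px = −rω sinθ − a·ω_rod·sinφ = -3.5518 m/s;  V_Py = rω cosθ + a·ω_rod·cosφ = -1.4677 m/s.
|V_P| = √(V_Px² + V_Py²) = 3.8432 m/s.

3.84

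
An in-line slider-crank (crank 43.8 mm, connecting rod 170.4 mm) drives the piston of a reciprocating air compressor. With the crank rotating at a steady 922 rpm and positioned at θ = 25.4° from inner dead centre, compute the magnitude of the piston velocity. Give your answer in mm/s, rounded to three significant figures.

2240

ω = 2π·922/60 = 96.55 rad/s
For an in-line slider-crank, x = r cosθ + √(L² − r² sin²θ), so v = −rω sinθ·[1 + r cosθ/√(L² − r² sin²θ)].
With r = 0.0438 m, L = 0.1704 m, θ = 25.4°: √(L² − r² sin²θ) = 0.16936 m.
v = −0.0438·96.55·0.42894·[1 + 0.0438·0.90334/0.16936] = -2.2377 m/s.
|v| = 2.2377 m/s = 2237.7 mm/s.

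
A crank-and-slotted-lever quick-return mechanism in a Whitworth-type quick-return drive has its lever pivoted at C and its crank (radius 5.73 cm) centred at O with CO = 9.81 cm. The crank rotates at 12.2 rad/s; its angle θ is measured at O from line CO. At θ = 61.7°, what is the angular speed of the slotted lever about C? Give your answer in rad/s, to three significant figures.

ω = 12.2 rad/s
Crank pin A relative to C: A = (d + r cosθ, r sinθ); lever angle φ = atan2(r sinθ, d + r cosθ).
Differentiating tanφ: φ̇ = rω(d cosθ + r)/(d² + r² + 2dr cosθ).
d² + r² + 2dr cosθ = |CA|² = 0.0182367 m²;  d cosθ + r = +0.10381 m.
|ω_lever| = |0.0573·12.2·+0.10381| / 0.0182367 = 3.9792 rad/s.

3.98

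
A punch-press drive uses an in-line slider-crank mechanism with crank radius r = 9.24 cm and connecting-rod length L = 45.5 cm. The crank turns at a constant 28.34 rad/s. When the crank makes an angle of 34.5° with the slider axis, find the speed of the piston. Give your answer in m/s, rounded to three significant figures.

1.73

ω = 28.34 rad/s
For an in-line slider-crank, x = r cosθ + √(L² − r² sin²θ), so v = −rω sinθ·[1 + r cosθ/√(L² − r² sin²θ)].
With r = 0.0924 m, L = 0.455 m, θ = 34.5°: √(L² − r² sin²θ) = 0.45198 m.
v = −0.0924·28.34·0.56641·[1 + 0.0924·0.82413/0.45198] = -1.7331 m/s.
|v| = 1.7331 m/s.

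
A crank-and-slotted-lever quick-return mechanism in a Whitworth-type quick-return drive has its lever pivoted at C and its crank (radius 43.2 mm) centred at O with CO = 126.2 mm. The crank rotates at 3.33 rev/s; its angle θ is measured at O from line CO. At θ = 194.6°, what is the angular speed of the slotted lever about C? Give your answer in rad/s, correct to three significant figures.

9.85

ω = 20.92 rad/s (from 3.33 rev/s).
Crank pin A relative to C: A = (d + r cosθ, r sinθ); lever angle φ = atan2(r sinθ, d + r cosθ).
Differentiating tanφ: φ̇ = rω(d cosθ + r)/(d² + r² + 2dr cosθ).
d² + r² + 2dr cosθ = |CA|² = 0.00724109 m²;  d cosθ + r = -0.078925 m.
|ω_lever| = |0.0432·20.92·-0.078925| / 0.00724109 = 9.8519 rad/s.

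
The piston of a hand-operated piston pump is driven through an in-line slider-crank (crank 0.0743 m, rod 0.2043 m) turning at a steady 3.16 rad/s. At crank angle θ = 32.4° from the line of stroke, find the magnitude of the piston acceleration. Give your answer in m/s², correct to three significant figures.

ω = 3.16 rad/s
x(θ) = r cosθ + √(L² − r² sin²θ); with ω constant, a = ω²·d²x/dθ².
d²x/dθ² = −r cosθ − r²(cos2θ)/√u − r⁴ sin²2θ/(4u^{3/2}),  u = L² − r² sin²θ = 0.0401535 m².
Substituting r = 0.0743 m, L = 0.2043 m, θ = 32.4°: d²x/dθ² = -0.075239 m.
a = ω²·d²x/dθ² = (3.16)²·(-0.075239) = -0.75131 m/s²;  |a| = 0.75131 m/s².

0.751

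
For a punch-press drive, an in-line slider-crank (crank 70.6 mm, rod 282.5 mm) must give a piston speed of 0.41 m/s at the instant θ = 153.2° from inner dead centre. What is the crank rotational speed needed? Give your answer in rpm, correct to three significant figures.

159

For an in-line slider-crank, |v_piston| = rω|sinθ|·[1 + r cosθ/√(L² − r² sin²θ)].
With r = 0.0706 m, L = 0.2825 m, θ = 153.2°: the bracketed kinematic factor |dx/dθ| = 0.024686 m.
ω = v/|dx/dθ| = 0.41/0.024686 = 16.609 rad/s.
N = 60ω/(2π) = 158.6 rpm.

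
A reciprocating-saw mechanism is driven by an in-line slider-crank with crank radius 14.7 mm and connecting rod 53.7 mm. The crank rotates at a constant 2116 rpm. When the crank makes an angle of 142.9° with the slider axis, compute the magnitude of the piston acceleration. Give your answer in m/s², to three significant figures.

ω = 2π·2116/60 = 221.6 rad/s
x(θ) = r cosθ + √(L² − r² sin²θ); with ω constant, a = ω²·d²x/dθ².
d²x/dθ² = −r cosθ − r²(cos2θ)/√u − r⁴ sin²2θ/(4u^{3/2}),  u = L² − r² sin²θ = 0.00280506 m².
Substituting r = 0.0147 m, L = 0.0537 m, θ = 142.9°: d²x/dθ² = +0.010541 m.
a = ω²·d²x/dθ² = (221.6)²·(+0.010541) = +517.56 m/s²;  |a| = 517.56 m/s².

518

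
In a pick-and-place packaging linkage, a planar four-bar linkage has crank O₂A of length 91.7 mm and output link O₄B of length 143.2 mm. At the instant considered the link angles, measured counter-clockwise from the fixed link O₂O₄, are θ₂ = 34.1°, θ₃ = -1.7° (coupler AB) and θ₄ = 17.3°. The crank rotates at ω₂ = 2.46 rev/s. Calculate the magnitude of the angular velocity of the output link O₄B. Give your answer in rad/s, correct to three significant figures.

17.8

ω₂ = 15.46 rad/s (from 2.46 rev/s).
Differentiating the loop-closure r₂e^{iθ₂}+r₃e^{iθ₃}=r₁+r₄e^{iθ₄} gives r₂ω₂e^{iθ₂}+r₃ω₃e^{iθ₃}=r₄ω₄e^{iθ₄}.
Eliminating the other unknown: ω₄ = r₂ω₂ sin(θ₂−θ₃) / [r₄ sin(θ₄−θ₃)].
Numerator sine = +0.58496; denominator sine = +0.32557.
Result = 0.0917·15.46·(+0.58496) / (0.1432·(+0.32557)) = +17.784 rad/s; magnitude 17.784 rad/s.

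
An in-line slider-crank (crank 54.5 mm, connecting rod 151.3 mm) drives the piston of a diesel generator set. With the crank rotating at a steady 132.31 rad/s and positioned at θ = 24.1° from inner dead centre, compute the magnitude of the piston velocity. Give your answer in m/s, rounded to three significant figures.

3.92

ω = 132.3 rad/s
For an in-line slider-crank, x = r cosθ + √(L² − r² sin²θ), so v = −rω sinθ·[1 + r cosθ/√(L² − r² sin²θ)].
With r = 0.0545 m, L = 0.1513 m, θ = 24.1°: √(L² − r² sin²θ) = 0.14965 m.
v = −0.0545·132.3·0.40833·[1 + 0.0545·0.91283/0.14965] = -3.9232 m/s.
|v| = 3.9232 m/s.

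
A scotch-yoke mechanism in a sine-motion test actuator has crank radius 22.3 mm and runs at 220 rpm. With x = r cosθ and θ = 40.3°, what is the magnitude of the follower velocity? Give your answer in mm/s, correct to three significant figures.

ω = 23.04 rad/s (from 220 rpm).
x = r cosθ ⇒ ẋ = −rω sinθ.
|v| = rω|sinθ| = 0.0223·23.04·|sin 40.3°| = 0.33229 m/s = 332.29 mm/s.

332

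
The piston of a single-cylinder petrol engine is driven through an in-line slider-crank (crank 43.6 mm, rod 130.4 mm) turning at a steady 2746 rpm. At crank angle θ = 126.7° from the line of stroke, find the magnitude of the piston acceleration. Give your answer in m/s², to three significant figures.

2480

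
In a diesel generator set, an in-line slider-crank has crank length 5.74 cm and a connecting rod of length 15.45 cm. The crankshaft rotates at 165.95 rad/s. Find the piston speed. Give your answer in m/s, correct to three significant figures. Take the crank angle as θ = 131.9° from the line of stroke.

5.26

ω = 165.9 rad/s
For an in-line slider-crank, x = r cosθ + √(L² − r² sin²θ), so v = −rω sinθ·[1 + r cosθ/√(L² − r² sin²θ)].
With r = 0.0574 m, L = 0.1545 m, θ = 131.9°: √(L² − r² sin²θ) = 0.14848 m.
v = −0.0574·165.9·0.74431·[1 + 0.0574·-0.66783/0.14848] = -5.2595 m/s.
|v| = 5.2595 m/s.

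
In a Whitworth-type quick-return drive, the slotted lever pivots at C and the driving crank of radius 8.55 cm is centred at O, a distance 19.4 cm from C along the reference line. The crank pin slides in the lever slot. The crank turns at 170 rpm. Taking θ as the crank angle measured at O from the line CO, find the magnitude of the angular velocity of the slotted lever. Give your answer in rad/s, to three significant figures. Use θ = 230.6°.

2.40

ω = 17.8 rad/s (from 170 rpm).
Crank pin A relative to C: A = (d + r cosθ, r sinθ); lever angle φ = atan2(r sinθ, d + r cosθ).
Differentiating tanφ: φ̇ = rω(d cosθ + r)/(d² + r² + 2dr cosθ).
d² + r² + 2dr cosθ = |CA|² = 0.0238897 m²;  d cosθ + r = -0.037638 m.
|ω_lever| = |0.0855·17.8·-0.037638| / 0.0238897 = 2.398 rad/s.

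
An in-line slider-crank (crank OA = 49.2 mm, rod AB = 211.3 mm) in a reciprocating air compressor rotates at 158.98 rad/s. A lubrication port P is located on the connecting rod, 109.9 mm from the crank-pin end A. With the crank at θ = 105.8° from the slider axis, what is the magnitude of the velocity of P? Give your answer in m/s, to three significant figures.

7.34

ω = 159 rad/s.  Crank-pin speed |V_A| = rω = 7.8218 m/s, perpendicular to OA.
Rod angle: sinφ = −(r/L) sinθ ⇒ φ = -12.947°; ω_rod = −rω cosθ/√(L²−r²sin²θ) = +10.342 rad/s.
V_P = V_A + ω_rod × AP, with AP = 0.1099 m along the rod.
Components: V_Px = −rω sinθ − a·ω_rod·sinφ = -7.2716 m/s;  V_Py = rω cosθ + a·ω_rod·cosφ = -1.022 m/s.
|V_P| = √(V_Px² + V_Py²) = 7.3431 m/s.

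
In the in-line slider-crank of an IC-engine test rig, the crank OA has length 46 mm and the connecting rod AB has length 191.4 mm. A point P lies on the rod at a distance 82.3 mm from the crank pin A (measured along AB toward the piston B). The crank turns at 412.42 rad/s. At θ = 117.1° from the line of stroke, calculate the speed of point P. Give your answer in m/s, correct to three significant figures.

ω = 412.4 rad/s.  Crank-pin speed |V_A| = rω = 18.971 m/s, perpendicular to OA.
Rod angle: sinφ = −(r/L) sinθ ⇒ φ = -12.354°; ω_rod = −rω cosθ/√(L²−r²sin²θ) = +46.223 rad/s.
V_P = V_A + ω_rod × AP, with AP = 0.0823 m along the rod.
Components: V_Px = −rω sinθ − a·ω_rod·sinφ = -16.075 m/s;  V_Py = rω cosθ + a·ω_rod·cosφ = -4.9262 m/s.
|V_P| = √(V_Px² + V_Py²) = 16.813 m/s.

16.8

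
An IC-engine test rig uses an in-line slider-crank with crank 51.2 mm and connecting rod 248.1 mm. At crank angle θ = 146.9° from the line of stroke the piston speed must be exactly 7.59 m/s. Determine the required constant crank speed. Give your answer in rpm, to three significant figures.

3140

For an in-line slider-crank, |v_piston| = rω|sinθ|·[1 + r cosθ/√(L² − r² sin²θ)].
With r = 0.0512 m, L = 0.2481 m, θ = 146.9°: the bracketed kinematic factor |dx/dθ| = 0.023096 m.
ω = v/|dx/dθ| = 7.59/0.023096 = 328.63 rad/s.
N = 60ω/(2π) = 3138.2 rpm.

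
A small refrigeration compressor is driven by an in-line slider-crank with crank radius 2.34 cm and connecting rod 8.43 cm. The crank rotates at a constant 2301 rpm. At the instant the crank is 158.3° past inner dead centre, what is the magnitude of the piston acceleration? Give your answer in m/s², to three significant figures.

983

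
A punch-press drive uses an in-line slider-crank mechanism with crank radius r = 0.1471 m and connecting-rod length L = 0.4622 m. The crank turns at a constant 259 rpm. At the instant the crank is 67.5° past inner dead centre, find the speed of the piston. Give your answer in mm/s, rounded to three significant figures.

4160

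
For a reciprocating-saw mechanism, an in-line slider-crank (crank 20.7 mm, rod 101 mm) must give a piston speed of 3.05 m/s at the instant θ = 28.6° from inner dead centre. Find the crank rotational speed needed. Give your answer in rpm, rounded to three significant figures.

2490

For an in-line slider-crank, |v_piston| = rω|sinθ|·[1 + r cosθ/√(L² − r² sin²θ)].
With r = 0.0207 m, L = 0.101 m, θ = 28.6°: the bracketed kinematic factor |dx/dθ| = 0.011701 m.
ω = v/|dx/dθ| = 3.05/0.011701 = 260.67 rad/s.
N = 60ω/(2π) = 2489.2 rpm.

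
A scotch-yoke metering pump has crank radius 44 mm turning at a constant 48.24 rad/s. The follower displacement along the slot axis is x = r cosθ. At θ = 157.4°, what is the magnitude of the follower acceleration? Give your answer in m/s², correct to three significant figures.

94.5

ω = 48.24 rad/s
x = r cosθ ⇒ ẍ = −rω² cosθ (ω constant).
|a| = rω²|cosθ| = 0.044·(48.24)²·|cos 157.4°| = 94.53 m/s².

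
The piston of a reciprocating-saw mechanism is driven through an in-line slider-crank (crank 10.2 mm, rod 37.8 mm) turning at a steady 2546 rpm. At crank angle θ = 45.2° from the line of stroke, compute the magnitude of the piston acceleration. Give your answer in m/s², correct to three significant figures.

513

ω = 2π·2546/60 = 266.6 rad/s
x(θ) = r cosθ + √(L² − r² sin²θ); with ω constant, a = ω²·d²x/dθ².
d²x/dθ² = −r cosθ − r²(cos2θ)/√u − r⁴ sin²2θ/(4u^{3/2}),  u = L² − r² sin²θ = 0.00137646 m².
Substituting r = 0.0102 m, L = 0.0378 m, θ = 45.2°: d²x/dθ² = -0.0072207 m.
a = ω²·d²x/dθ² = (266.6)²·(-0.0072207) = -513.28 m/s²;  |a| = 513.28 m/s².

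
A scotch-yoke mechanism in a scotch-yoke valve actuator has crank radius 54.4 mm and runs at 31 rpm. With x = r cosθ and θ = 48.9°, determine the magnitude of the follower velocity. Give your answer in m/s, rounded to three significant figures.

ω = 3.246 rad/s (from 31 rpm).
x = r cosθ ⇒ ẋ = −rω sinθ.
|v| = rω|sinθ| = 0.0544·3.246·|sin 48.9°| = 0.13308 m/s.

0.133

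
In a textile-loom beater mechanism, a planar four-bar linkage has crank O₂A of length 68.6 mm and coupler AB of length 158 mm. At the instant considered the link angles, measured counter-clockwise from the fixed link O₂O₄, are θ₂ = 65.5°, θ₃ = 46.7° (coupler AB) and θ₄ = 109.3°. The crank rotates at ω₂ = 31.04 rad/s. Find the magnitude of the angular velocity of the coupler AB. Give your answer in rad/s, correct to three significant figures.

10.5

ω₂ = 31.04 rad/s
Differentiating the loop-closure r₂e^{iθ₂}+r₃e^{iθ₃}=r₁+r₄e^{iθ₄} gives r₂ω₂e^{iθ₂}+r₃ω₃e^{iθ₃}=r₄ω₄e^{iθ₄}.
Eliminating the other unknown: ω₃ = r₂ω₂ sin(θ₄−θ₂) / [r₃ sin(θ₃−θ₄)].
Numerator sine = +0.69214; denominator sine = -0.88782.
Result = 0.0686·31.04·(+0.69214) / (0.158·(-0.88782)) = -10.507 rad/s; magnitude 10.507 rad/s.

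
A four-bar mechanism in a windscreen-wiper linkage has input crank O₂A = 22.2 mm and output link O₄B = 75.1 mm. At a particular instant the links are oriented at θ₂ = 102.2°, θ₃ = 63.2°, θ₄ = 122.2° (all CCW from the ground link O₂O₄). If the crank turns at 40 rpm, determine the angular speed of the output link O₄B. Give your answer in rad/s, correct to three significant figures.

0.909

ω₂ = 4.189 rad/s (from 40 rpm).
Differentiating the loop-closure r₂e^{iθ₂}+r₃e^{iθ₃}=r₁+r₄e^{iθ₄} gives r₂ω₂e^{iθ₂}+r₃ω₃e^{iθ₃}=r₄ω₄e^{iθ₄}.
Eliminating the other unknown: ω₄ = r₂ω₂ sin(θ₂−θ₃) / [r₄ sin(θ₄−θ₃)].
Numerator sine = +0.62932; denominator sine = +0.85717.
Result = 0.0222·4.189·(+0.62932) / (0.0751·(+0.85717)) = +0.90909 rad/s; magnitude 0.90909 rad/s.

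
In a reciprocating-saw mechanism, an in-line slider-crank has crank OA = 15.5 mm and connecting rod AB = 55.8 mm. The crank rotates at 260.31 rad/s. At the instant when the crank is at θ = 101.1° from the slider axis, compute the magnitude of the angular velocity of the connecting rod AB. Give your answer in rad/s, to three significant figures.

ω = 260.3 rad/s
The rod makes angle φ with the slider axis where L sinφ = r sinθ; differentiating, L cosφ·φ̇ = r ω cosθ.
L cosφ = √(L² − r² sin²θ) = 0.053687 m.
|ω_rod| = r ω |cosθ| / √(L² − r² sin²θ) = 0.0155·260.3·0.19252/0.053687 = 14.469 rad/s.

14.5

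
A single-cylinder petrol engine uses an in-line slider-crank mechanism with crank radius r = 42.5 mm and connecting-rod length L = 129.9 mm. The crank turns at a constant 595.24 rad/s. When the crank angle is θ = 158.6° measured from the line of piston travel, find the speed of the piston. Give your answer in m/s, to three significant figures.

6.40

ω = 595.2 rad/s
For an in-line slider-crank, x = r cosθ + √(L² − r² sin²θ), so v = −rω sinθ·[1 + r cosθ/√(L² − r² sin²θ)].
With r = 0.0425 m, L = 0.1299 m, θ = 158.6°: √(L² − r² sin²θ) = 0.12897 m.
v = −0.0425·595.2·0.36488·[1 + 0.0425·-0.93106/0.12897] = -6.3985 m/s.
|v| = 6.3985 m/s.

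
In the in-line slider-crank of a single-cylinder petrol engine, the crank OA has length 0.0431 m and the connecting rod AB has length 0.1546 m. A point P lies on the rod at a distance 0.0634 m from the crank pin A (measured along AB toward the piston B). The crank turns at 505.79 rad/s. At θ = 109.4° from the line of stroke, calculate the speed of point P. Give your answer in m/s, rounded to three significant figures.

ω = 505.8 rad/s.  Crank-pin speed |V_A| = rω = 21.8 m/s, perpendicular to OA.
Rod angle: sinφ = −(r/L) sinθ ⇒ φ = -15.245°; ω_rod = −rω cosθ/√(L²−r²sin²θ) = +48.545 rad/s.
V_P = V_A + ω_rod × AP, with AP = 0.0634 m along the rod.
Components: V_Px = −rω sinθ − a·ω_rod·sinφ = -19.753 m/s;  V_Py = rω cosθ + a·ω_rod·cosφ = -4.2715 m/s.
|V_P| = √(V_Px² + V_Py²) = 20.209 m/s.

20.2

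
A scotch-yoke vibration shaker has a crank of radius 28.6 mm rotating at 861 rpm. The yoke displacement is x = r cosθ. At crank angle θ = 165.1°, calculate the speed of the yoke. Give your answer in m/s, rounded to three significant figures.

0.663

ω = 90.16 rad/s (from 861 rpm).
x = r cosθ ⇒ ẋ = −rω sinθ.
|v| = rω|sinθ| = 0.0286·90.16·|sin 165.1°| = 0.66306 m/s.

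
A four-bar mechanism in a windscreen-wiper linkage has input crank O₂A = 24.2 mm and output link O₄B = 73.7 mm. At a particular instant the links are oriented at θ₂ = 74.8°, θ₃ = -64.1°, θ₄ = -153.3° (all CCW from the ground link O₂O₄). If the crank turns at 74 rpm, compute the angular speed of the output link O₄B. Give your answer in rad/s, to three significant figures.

ω₂ = 7.749 rad/s (from 74 rpm).
Differentiating the loop-closure r₂e^{iθ₂}+r₃e^{iθ₃}=r₁+r₄e^{iθ₄} gives r₂ω₂e^{iθ₂}+r₃ω₃e^{iθ₃}=r₄ω₄e^{iθ₄}.
Eliminating the other unknown: ω₄ = r₂ω₂ sin(θ₂−θ₃) / [r₄ sin(θ₄−θ₃)].
Numerator sine = +0.65738; denominator sine = -0.99990.
Result = 0.0242·7.749·(+0.65738) / (0.0737·(-0.99990)) = -1.6729 rad/s; magnitude 1.6729 rad/s.

1.67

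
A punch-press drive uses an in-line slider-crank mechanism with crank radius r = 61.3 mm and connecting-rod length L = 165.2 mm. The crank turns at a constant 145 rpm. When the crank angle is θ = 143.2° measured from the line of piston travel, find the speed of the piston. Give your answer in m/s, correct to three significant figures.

0.388

ω = 2π·145/60 = 15.18 rad/s
For an in-line slider-crank, x = r cosθ + √(L² − r² sin²θ), so v = −rω sinθ·[1 + r cosθ/√(L² − r² sin²θ)].
With r = 0.0613 m, L = 0.1652 m, θ = 143.2°: √(L² − r² sin²θ) = 0.16107 m.
v = −0.0613·15.18·0.59902·[1 + 0.0613·-0.80073/0.16107] = -0.38765 m/s.
|v| = 0.38765 m/s.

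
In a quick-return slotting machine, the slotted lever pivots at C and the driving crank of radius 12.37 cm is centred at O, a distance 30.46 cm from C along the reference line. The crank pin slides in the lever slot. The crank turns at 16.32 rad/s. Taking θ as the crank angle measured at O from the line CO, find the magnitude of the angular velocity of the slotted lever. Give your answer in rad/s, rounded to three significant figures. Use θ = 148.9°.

6.36

ω = 16.32 rad/s
Crank pin A relative to C: A = (d + r cosθ, r sinθ); lever angle φ = atan2(r sinθ, d + r cosθ).
Differentiating tanφ: φ̇ = rω(d cosθ + r)/(d² + r² + 2dr cosθ).
d² + r² + 2dr cosθ = |CA|² = 0.0435562 m²;  d cosθ + r = -0.13712 m.
|ω_lever| = |0.1237·16.32·-0.13712| / 0.0435562 = 6.3553 rad/s.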